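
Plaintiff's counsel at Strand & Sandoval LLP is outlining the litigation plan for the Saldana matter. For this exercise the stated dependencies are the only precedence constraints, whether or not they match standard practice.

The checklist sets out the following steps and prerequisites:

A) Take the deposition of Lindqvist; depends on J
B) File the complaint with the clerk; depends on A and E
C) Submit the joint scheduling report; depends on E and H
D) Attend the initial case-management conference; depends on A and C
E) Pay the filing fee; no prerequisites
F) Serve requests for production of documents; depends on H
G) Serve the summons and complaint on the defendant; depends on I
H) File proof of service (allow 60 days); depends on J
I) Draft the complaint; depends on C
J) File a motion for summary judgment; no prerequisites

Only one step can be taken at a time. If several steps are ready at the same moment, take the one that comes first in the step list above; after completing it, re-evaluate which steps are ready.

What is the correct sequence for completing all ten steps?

Nothing is required for E and J. E is listed earlier → E first.
Next only J has its prerequisites met → J.
Ready: A and H. A is listed earlier → A.
Now B and H have their prerequisites met. B is listed earlier, so B next.
H needed J, now all done → H.
C and F are both available; C is listed earlier → C.
D and I now also ready, so the ready set is {D, F, I}; D is listed earlier → D.
Ready: F and I. F is listed earlier → F.
I is the only step now ready → I.
G needed I, now all done → G.

E, J, A, B, H, C, D, F, I, G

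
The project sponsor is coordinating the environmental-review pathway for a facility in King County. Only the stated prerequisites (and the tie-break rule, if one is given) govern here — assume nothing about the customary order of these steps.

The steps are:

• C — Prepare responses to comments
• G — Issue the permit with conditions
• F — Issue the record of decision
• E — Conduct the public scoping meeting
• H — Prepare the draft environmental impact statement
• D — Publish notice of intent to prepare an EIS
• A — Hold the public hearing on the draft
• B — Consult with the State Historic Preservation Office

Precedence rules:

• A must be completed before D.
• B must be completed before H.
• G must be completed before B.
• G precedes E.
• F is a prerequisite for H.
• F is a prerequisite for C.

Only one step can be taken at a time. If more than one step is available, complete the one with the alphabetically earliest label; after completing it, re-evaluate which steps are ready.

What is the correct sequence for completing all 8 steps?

Nothing is required for A, F and G. A has the earlier label → A first.
D now also ready, so the ready set is {D, F, G}; D has the earlier label → D.
Ready: F and G. F has the earlier label → F.
Now C and G have their prerequisites met. C has the earlier label, so C next.
G is the only step now ready → G.
B and E are both available; B has the earlier label → B.
Now E and H have their prerequisites met. E has the earlier label, so E next.
Next only H has its prerequisites met → H.

A, D, F, C, G, B, E, H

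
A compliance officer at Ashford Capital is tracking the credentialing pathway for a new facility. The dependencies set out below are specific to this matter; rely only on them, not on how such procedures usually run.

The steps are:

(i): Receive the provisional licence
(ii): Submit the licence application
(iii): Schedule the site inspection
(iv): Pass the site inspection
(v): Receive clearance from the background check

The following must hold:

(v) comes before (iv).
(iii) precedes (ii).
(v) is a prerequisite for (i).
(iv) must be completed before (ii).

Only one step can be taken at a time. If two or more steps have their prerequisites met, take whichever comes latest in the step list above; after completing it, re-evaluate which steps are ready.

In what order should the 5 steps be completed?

Nothing is required for (v) and (iii). (v) is listed later → (v) first.
(iv), (iii) and (i) are all available; (iv) is listed later → (iv).
Now (iii) and (i) have their prerequisites met. (iii) is listed later, so (iii) next.
(ii) and (i) are both available; (ii) is listed later → (ii).
(i) needed (v), now all done → (i).

(v) (iv) (iii) (ii) (i)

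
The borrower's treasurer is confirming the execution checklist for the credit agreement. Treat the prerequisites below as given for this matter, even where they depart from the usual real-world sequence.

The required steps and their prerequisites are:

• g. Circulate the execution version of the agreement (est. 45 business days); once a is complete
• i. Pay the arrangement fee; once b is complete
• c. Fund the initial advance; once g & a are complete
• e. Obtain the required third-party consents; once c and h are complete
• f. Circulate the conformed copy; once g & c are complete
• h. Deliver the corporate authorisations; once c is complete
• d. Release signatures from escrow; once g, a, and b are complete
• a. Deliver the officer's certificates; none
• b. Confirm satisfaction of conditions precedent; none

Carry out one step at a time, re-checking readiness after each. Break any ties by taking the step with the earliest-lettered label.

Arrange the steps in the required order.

Nothing is required for a and b. a has the earlier label → a first.
g now also ready, so the ready set is {b, g}; b has the earlier label → b.
i now also ready, so the ready set is {g, i}; g has the earlier label → g.
c and d now also ready, so the ready set is {c, d, i}; c has the earlier label → c.
Ready: d, f, h and i. d has the earlier label → d.
f, h and i are all available; f has the earlier label → f.
h and i are both available; h has the earlier label → h.
Now e and i have their prerequisites met. e has the earlier label, so e next.
i needed b, now all done → i.

a b g c d f h e i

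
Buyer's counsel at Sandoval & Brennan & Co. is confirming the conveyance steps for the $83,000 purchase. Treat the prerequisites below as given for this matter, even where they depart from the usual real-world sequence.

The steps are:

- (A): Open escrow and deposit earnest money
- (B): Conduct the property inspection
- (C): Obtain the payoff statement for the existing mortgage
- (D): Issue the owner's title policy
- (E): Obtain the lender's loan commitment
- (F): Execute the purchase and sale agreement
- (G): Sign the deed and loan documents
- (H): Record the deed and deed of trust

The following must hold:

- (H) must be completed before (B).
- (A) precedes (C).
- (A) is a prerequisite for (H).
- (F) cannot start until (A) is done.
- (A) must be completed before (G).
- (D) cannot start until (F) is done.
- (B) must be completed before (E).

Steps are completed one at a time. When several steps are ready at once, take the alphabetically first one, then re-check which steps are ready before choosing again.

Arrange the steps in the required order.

(A) is the only step with nothing outstanding, so it goes first.
Now (C), (F), (G) and (H) have their prerequisites met. (C) has the earlier label, so (C) next.
(F), (G) and (H) are all available; (F) has the earlier label → (F).
(D), (G) and (H) are all available; (D) has the earlier label → (D).
Ready: (G) and (H). (G) has the earlier label → (G).
(H) needed (A), now all done → (H).
(B) needed (H), now all done → (B).
That leaves (E) as the only ready step → (E).

(A) → (C) → (F) → (D) → (G) → (H) → (B) → (E)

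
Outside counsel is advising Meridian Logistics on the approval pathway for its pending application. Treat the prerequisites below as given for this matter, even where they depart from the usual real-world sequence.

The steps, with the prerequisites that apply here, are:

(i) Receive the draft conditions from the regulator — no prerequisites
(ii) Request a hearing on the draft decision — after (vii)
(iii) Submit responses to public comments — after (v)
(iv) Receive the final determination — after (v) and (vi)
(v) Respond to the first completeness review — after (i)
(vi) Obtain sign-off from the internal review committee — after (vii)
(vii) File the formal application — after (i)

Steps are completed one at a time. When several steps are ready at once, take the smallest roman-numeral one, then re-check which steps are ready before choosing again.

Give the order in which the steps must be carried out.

Only (i) has no prerequisites, so it is first.
Ready: (v) and (vii). (v) has the earlier label → (v).
(iii) and (vii) are both available; (iii) has the earlier label → (iii).
(vii) needed (i), now all done → (vii).
(ii) and (vi) are both available; (ii) has the earlier label → (ii).
(vi) needed (vii), now all done → (vi).
That leaves (iv) as the only ready step → (iv).

(i), (v), (iii), (vii), (ii), (vi), (iv)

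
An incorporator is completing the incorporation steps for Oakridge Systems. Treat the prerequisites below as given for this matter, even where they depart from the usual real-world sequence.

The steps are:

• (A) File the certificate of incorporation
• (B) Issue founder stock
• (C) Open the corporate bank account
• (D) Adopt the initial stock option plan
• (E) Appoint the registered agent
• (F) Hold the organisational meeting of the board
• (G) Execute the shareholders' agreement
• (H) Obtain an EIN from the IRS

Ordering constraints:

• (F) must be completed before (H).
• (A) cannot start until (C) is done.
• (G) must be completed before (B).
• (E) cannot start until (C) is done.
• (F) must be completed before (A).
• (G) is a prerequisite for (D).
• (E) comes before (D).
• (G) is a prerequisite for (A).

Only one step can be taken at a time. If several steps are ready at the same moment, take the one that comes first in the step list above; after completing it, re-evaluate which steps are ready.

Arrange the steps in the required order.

(C), (E), (F), (G), (A), (B), (D), (H)

Nothing is required for (C), (F) and (G). (C) is listed earlier → (C) first.
Now (E), (F) and (G) have their prerequisites met. (E) is listed earlier, so (E) next.
Ready: (F) and (G). (F) is listed earlier → (F).
(H) now also ready, so the ready set is {(G), (H)}; (G) is listed earlier → (G).
Now (A), (B), (D) and (H) have their prerequisites met. (A) is listed earlier, so (A) next.
Ready: (B), (D) and (H). (B) is listed earlier → (B).
Now (D) and (H) have their prerequisites met. (D) is listed earlier, so (D) next.
(H) needed (F), now all done → (H).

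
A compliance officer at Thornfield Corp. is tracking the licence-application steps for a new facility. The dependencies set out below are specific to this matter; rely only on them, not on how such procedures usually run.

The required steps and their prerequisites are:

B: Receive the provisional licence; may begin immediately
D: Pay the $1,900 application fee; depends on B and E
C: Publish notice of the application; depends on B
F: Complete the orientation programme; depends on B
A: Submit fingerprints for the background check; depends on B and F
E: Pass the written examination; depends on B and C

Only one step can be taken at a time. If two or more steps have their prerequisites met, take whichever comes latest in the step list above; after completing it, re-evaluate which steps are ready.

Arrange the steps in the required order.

B, F, A, C, E, D

Only B has no prerequisites, so it is first.
Ready: F and C. F is listed later → F.
A and C are both available; A is listed later → A.
C is the only step now ready → C.
That leaves E as the only ready step → E.
D needed E and B, now all done → D.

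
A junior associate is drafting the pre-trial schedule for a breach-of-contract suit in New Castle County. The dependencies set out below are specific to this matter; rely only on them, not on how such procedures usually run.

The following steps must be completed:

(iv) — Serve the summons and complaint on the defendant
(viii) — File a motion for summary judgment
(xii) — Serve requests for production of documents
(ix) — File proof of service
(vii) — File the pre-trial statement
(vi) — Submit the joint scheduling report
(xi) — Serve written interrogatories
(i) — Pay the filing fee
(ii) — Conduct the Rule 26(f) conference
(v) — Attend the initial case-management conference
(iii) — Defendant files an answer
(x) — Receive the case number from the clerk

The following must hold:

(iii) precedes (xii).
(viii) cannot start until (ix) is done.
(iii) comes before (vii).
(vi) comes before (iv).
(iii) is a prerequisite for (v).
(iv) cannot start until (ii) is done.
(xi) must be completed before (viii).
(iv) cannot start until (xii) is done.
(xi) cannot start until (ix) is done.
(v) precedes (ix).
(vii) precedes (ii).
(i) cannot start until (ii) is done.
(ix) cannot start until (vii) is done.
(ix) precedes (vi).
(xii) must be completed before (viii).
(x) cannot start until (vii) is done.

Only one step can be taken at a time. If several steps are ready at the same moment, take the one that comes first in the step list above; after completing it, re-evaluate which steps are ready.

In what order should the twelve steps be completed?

(iii), (xii), (vii), (ii), (i), (v), (ix), (vi), (iv), (xi), (viii), (x)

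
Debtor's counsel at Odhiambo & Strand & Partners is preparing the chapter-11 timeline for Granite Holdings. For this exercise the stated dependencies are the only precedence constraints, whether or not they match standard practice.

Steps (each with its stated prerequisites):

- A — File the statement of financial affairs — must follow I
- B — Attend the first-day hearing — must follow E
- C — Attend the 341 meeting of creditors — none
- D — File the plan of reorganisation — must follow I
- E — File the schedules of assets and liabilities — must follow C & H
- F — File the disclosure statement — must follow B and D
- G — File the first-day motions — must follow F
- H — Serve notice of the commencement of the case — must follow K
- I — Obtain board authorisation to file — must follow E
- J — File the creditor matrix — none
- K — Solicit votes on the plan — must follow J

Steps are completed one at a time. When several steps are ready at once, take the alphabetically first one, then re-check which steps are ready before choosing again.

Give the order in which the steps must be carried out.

Nothing is required for C and J. C has the earlier label → C first.
That leaves J as the only ready step → J.
K is the only step now ready → K.
H needed K, now all done → H.
E needed C and H, now all done → E.
B and I are both available; B has the earlier label → B.
I is the only step now ready → I.
Now A and D have their prerequisites met. A has the earlier label, so A next.
D needed I, now all done → D.
F needed B and D, now all done → F.
That leaves G as the only ready step → G.

C J K H E B I A D F G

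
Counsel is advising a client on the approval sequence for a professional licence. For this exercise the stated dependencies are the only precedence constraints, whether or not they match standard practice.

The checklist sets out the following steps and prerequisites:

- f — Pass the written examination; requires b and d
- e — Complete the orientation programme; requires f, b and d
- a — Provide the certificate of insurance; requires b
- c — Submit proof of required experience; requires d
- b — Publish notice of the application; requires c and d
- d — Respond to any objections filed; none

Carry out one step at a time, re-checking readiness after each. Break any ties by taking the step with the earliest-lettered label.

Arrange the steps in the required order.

d → c → b → a → f → e

d is the only step with nothing outstanding, so it goes first.
c needed d, now all done → c.
That leaves b as the only ready step → b.
a and f are both available; a has the earlier label → a.
Next only f has its prerequisites met → f.
e is the only step now ready → e.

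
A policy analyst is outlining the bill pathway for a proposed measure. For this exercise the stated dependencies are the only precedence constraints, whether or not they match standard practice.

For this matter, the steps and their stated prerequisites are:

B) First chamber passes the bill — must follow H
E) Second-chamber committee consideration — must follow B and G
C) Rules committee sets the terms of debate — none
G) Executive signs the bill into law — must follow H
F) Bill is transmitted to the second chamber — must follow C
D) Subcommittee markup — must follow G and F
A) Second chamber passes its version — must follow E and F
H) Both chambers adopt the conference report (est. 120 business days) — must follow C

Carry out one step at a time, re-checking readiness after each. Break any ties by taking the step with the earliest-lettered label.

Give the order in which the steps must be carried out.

C, F, H, B, G, D, E, A

C is the only step with nothing outstanding, so it goes first.
F and H are both available; F has the earlier label → F.
H needed C, now all done → H.
Now B and G have their prerequisites met. B has the earlier label, so B next.
That leaves G as the only ready step → G.
Now D and E have their prerequisites met. D has the earlier label, so D next.
Next only E has its prerequisites met → E.
Next only A has its prerequisites met → A.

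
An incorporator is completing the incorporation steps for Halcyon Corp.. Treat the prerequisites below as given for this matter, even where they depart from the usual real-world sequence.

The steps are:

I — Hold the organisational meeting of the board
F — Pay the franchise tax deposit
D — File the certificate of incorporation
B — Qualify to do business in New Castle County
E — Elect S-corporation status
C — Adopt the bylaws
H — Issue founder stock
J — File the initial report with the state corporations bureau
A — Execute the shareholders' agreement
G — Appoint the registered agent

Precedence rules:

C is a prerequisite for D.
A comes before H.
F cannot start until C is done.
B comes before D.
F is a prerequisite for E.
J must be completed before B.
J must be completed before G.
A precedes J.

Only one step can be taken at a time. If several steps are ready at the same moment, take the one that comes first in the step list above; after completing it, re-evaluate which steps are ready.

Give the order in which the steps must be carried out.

Nothing is required for I, C and A. I is listed earlier → I first.
C and A are both available; C is listed earlier → C.
F now also ready, so the ready set is {F, A}; F is listed earlier → F.
E and A are both available; E is listed earlier → E.
A is the only step now ready → A.
H and J are both available; H is listed earlier → H.
That leaves J as the only ready step → J.
Now B and G have their prerequisites met. B is listed earlier, so B next.
Ready: D and G. D is listed earlier → D.
G needed J, now all done → G.

I, C, F, E, A, H, J, B, D, G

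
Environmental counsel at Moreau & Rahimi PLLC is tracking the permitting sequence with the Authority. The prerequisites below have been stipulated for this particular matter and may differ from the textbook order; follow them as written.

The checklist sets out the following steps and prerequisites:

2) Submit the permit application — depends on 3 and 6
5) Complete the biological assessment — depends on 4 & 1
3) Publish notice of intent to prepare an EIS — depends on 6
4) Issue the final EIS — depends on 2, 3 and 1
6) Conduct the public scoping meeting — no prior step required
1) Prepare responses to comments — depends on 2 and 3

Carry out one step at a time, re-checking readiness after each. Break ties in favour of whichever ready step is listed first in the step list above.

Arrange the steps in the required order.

6, 3, 2, 1, 4, 5

Only 6 has no prerequisites, so it is first.
3 needed 6, now all done → 3.
2 needed 3 and 6, now all done → 2.
1 needed 2 and 3, now all done → 1.
4 needed 2, 3 and 1, now all done → 4.
Next only 5 has its prerequisites met → 5.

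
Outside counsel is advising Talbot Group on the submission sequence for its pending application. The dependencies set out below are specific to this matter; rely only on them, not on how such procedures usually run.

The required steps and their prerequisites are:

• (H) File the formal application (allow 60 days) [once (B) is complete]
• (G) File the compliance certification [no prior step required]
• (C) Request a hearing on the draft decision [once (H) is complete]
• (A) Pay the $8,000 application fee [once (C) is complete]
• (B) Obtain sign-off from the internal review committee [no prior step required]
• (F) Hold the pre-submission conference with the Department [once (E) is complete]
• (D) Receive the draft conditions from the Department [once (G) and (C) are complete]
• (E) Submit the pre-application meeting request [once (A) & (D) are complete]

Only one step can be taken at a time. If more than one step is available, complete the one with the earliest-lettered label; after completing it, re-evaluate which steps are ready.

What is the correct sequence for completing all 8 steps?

(B) → (G) → (H) → (C) → (A) → (D) → (E) → (F)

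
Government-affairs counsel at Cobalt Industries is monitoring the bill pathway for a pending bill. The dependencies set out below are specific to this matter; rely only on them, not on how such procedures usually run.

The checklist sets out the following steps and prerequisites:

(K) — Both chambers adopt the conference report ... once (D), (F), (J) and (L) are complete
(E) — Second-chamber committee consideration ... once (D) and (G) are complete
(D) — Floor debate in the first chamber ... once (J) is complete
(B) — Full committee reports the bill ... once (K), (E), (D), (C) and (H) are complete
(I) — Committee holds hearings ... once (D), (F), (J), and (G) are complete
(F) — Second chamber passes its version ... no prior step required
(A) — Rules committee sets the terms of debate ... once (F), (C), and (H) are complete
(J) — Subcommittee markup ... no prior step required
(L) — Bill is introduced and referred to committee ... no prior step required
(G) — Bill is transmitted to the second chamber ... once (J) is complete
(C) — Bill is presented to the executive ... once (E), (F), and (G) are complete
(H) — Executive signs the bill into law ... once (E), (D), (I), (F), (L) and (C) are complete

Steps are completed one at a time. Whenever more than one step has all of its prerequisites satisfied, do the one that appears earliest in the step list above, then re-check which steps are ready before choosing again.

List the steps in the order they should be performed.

(F), (J), (D), (L), (K), (G), (E), (I), (C), (H), (B), (A)

Nothing is required for (F), (J) and (L). (F) is listed earlier → (F) first.
(J) and (L) are both available; (J) is listed earlier → (J).
(D), (L) and (G) are all available; (D) is listed earlier → (D).
(L) and (G) are both available; (L) is listed earlier → (L).
(K) now also ready, so the ready set is {(K), (G)}; (K) is listed earlier → (K).
(G) needed (J), now all done → (G).
(E) and (I) are both available; (E) is listed earlier → (E).
Ready: (I) and (C). (I) is listed earlier → (I).
Next only (C) has its prerequisites met → (C).
(H) needed (E), (D), (I), (F), (L) and (C), now all done → (H).
(B) and (A) are both available; (B) is listed earlier → (B).
(A) is the only step now ready → (A).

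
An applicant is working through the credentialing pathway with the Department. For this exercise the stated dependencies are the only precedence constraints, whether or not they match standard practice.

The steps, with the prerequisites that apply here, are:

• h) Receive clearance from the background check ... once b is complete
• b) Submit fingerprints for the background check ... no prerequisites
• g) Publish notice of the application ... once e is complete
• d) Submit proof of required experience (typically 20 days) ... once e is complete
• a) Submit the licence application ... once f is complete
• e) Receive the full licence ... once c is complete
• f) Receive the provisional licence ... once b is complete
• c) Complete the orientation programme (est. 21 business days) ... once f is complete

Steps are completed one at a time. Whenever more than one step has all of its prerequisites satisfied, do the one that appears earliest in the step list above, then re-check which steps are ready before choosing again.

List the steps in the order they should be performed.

Only b has no prerequisites, so it is first.
Ready: h and f. h is listed earlier → h.
f needed b, now all done → f.
Now a and c have their prerequisites met. a is listed earlier, so a next.
c is the only step now ready → c.
e needed c, now all done → e.
g and d are both available; g is listed earlier → g.
Next only d has its prerequisites met → d.

b → h → f → a → c → e → g → d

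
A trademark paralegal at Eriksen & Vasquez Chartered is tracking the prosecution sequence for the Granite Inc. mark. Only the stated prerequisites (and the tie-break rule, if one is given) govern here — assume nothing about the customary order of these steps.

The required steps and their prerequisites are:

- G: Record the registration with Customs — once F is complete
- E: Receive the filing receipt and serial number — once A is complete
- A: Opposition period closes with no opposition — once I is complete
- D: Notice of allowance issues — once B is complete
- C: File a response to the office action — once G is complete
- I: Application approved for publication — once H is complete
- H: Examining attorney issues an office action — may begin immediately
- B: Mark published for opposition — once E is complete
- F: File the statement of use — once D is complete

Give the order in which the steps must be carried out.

H has no prerequisites → H first.
I needed H, now all done → I.
A needed I, now all done → A.
Next only E has its prerequisites met → E.
B needed E, now all done → B.
Next only D has its prerequisites met → D.
F needed D, now all done → F.
G needed F, now all done → G.
Next only C has its prerequisites met → C.

H, I, A, E, B, D, F, G, C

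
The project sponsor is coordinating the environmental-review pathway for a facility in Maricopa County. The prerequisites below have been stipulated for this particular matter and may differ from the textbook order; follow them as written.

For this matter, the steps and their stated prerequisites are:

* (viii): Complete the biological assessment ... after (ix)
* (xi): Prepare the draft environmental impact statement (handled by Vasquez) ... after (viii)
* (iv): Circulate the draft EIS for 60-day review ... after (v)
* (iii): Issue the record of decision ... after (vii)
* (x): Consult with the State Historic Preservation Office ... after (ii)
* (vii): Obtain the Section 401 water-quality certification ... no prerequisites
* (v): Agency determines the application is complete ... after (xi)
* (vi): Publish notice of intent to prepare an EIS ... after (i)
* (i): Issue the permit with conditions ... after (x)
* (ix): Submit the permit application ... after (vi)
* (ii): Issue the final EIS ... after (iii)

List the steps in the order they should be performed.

(vii) → (iii) → (ii) → (x) → (i) → (vi) → (ix) → (viii) → (xi) → (v) → (iv)

(vii) is the only step with nothing outstanding, so it goes first.
That leaves (iii) as the only ready step → (iii).
(ii) needed (iii), now all done → (ii).
(x) is the only step now ready → (x).
(i) needed (x), now all done → (i).
That leaves (vi) as the only ready step → (vi).
(ix) needed (vi), now all done → (ix).
(viii) needed (ix), now all done → (viii).
That leaves (xi) as the only ready step → (xi).
Next only (v) has its prerequisites met → (v).
(iv) is the only step now ready → (iv).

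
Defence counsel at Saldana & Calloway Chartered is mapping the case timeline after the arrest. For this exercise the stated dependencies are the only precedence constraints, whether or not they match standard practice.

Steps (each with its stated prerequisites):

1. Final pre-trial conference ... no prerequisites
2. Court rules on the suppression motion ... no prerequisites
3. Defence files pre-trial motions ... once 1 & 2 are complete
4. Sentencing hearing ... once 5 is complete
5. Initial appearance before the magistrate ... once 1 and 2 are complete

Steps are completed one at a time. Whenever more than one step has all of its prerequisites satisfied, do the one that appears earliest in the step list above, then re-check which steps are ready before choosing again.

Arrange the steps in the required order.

1 → 2 → 3 → 5 → 4

1 and 2 have no prerequisites; 1 is listed earlier, so 1 is first.
2 is the only step now ready → 2.
3 and 5 are both available; 3 is listed earlier → 3.
5 is the only step now ready → 5.
4 needed 5, now all done → 4.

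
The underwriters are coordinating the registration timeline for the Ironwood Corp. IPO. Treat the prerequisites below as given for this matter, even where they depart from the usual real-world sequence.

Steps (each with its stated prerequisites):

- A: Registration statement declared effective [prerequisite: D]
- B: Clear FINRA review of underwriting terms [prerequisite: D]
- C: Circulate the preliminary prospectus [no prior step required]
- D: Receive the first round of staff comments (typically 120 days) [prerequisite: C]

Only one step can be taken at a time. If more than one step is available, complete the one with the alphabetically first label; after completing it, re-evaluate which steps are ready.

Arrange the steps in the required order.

C is the only step with nothing outstanding, so it goes first.
That leaves D as the only ready step → D.
Ready: A and B. A has the earlier label → A.
Next only B has its prerequisites met → B.

C D A B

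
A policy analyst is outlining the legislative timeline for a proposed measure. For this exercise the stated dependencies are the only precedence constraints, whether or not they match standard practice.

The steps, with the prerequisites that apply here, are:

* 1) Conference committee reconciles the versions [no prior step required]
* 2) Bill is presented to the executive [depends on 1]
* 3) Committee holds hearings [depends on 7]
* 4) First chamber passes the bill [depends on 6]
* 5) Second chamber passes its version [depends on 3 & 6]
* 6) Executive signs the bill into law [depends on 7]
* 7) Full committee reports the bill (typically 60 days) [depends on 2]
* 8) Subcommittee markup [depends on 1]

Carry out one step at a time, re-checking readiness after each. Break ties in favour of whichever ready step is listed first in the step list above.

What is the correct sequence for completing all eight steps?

1 → 2 → 7 → 3 → 6 → 4 → 5 → 8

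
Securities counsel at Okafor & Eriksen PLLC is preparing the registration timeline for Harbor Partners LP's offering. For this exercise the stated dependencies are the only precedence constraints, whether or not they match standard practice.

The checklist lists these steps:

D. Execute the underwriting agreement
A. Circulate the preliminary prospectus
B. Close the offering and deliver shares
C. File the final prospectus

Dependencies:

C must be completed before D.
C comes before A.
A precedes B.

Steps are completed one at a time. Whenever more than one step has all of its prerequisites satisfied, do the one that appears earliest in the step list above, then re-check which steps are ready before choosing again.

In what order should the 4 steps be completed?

C, D, A, B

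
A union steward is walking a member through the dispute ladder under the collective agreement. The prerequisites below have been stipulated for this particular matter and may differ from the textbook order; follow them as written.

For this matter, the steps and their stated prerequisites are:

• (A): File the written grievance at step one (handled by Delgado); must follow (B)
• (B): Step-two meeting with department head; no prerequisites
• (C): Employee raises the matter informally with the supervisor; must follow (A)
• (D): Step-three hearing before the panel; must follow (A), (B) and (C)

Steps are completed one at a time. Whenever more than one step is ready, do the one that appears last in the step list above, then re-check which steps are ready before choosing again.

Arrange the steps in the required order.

(B) (A) (C) (D)

Only (B) has no prerequisites, so it is first.
(A) is the only step now ready → (A).
(C) needed (A), now all done → (C).
Next only (D) has its prerequisites met → (D).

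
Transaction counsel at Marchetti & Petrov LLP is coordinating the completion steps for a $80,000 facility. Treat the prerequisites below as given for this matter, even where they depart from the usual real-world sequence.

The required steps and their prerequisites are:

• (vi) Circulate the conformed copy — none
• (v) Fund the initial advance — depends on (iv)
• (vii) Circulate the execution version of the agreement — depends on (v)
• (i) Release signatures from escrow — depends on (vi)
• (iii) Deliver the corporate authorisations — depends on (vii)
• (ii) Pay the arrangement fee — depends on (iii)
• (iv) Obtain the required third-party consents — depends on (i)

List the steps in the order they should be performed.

(vi) has no prerequisites → (vi) first.
(i) needed (vi), now all done → (i).
(iv) is the only step now ready → (iv).
(v) is the only step now ready → (v).
That leaves (vii) as the only ready step → (vii).
Next only (iii) has its prerequisites met → (iii).
(ii) needed (iii), now all done → (ii).

(vi), (i), (iv), (v), (vii), (iii), (ii)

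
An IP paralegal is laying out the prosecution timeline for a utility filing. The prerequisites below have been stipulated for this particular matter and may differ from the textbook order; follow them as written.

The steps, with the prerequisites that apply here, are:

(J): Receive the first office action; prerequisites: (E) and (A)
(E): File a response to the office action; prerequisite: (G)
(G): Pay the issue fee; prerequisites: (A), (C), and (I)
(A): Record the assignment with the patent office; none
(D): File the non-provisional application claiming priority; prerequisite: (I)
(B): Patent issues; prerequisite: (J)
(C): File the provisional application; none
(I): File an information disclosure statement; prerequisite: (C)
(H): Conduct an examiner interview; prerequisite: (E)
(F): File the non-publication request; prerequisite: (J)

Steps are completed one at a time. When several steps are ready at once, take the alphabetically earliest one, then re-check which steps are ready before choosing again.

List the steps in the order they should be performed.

(A) (C) (I) (D) (G) (E) (H) (J) (B) (F)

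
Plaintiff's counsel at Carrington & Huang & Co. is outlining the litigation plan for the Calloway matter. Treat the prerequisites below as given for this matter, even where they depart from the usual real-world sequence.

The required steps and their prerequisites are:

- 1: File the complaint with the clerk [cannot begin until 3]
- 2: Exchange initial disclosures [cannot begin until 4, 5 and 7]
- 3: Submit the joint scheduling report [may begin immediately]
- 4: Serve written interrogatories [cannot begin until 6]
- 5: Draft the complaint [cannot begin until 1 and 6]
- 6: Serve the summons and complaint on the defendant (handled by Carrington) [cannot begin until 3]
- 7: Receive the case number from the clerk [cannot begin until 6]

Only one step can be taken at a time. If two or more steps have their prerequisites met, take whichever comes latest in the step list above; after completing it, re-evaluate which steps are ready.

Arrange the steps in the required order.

3 → 6 → 7 → 4 → 1 → 5 → 2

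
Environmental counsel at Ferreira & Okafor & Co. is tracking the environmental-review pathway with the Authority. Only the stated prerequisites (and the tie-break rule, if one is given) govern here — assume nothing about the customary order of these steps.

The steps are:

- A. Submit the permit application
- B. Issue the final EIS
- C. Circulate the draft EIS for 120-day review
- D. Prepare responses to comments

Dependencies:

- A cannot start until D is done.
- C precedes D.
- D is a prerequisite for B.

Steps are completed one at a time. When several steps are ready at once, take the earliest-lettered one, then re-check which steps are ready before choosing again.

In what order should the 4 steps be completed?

C is the only step with nothing outstanding, so it goes first.
Next only D has its prerequisites met → D.
Ready: A and B. A has the earlier label → A.
Next only B has its prerequisites met → B.

C → D → A → B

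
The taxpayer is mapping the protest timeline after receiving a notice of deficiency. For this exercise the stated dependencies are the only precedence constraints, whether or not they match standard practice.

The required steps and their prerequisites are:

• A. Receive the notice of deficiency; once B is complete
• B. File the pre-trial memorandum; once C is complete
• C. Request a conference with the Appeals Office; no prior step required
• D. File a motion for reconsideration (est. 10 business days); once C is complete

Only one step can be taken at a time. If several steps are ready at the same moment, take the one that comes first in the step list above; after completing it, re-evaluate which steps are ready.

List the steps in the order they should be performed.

C, B, A, D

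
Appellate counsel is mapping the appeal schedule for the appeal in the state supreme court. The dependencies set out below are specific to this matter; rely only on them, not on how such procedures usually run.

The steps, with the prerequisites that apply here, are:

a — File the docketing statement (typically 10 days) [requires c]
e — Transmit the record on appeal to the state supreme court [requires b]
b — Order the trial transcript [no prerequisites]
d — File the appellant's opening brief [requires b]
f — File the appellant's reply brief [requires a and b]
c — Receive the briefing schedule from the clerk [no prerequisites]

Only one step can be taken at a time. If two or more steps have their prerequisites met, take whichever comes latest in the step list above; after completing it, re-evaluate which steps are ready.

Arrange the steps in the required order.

c, b, d, e, a, f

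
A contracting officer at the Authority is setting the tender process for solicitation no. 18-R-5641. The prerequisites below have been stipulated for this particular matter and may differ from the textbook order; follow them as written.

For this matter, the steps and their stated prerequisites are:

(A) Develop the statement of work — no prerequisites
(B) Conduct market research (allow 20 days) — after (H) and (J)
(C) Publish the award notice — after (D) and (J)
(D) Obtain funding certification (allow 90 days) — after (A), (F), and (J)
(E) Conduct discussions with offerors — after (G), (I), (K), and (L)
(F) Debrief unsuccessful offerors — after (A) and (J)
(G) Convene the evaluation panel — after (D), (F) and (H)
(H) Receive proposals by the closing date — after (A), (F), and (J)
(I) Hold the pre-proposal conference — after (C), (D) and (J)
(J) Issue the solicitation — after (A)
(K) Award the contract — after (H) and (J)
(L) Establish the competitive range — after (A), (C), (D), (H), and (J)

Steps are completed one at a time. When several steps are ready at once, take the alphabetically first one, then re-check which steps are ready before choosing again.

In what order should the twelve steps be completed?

(A), (J), (F), (D), (C), (H), (B), (G), (I), (K), (L), (E)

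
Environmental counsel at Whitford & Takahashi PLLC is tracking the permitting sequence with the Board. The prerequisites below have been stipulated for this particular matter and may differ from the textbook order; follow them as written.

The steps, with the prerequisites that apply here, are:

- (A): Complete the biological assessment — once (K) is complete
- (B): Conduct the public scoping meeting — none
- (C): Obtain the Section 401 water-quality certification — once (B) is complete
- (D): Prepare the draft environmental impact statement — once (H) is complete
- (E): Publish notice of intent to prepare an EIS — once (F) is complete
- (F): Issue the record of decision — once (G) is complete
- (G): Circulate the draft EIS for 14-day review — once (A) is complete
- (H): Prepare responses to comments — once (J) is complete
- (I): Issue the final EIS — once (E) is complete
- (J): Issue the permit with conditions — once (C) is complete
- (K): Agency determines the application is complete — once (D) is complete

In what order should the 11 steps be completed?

(B) has no prerequisites → (B) first.
Next only (C) has its prerequisites met → (C).
(J) needed (C), now all done → (J).
(H) needed (J), now all done → (H).
(D) needed (H), now all done → (D).
Next only (K) has its prerequisites met → (K).
(A) is the only step now ready → (A).
(G) is the only step now ready → (G).
(F) needed (G), now all done → (F).
(E) needed (F), now all done → (E).
(I) is the only step now ready → (I).

(B) → (C) → (J) → (H) → (D) → (K) → (A) → (G) → (F) → (E) → (I)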